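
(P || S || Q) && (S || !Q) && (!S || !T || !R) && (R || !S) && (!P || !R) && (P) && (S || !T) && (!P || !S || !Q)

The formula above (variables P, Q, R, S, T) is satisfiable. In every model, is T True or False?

Suppose T = true.
From the singleton clause (P), P = true.
From the singleton clause (!R), R = false.
From the singleton clause (!S), S = false.
Now (S) is unsatisfied and unit — conflict.
So every satisfying assignment has T = False.

False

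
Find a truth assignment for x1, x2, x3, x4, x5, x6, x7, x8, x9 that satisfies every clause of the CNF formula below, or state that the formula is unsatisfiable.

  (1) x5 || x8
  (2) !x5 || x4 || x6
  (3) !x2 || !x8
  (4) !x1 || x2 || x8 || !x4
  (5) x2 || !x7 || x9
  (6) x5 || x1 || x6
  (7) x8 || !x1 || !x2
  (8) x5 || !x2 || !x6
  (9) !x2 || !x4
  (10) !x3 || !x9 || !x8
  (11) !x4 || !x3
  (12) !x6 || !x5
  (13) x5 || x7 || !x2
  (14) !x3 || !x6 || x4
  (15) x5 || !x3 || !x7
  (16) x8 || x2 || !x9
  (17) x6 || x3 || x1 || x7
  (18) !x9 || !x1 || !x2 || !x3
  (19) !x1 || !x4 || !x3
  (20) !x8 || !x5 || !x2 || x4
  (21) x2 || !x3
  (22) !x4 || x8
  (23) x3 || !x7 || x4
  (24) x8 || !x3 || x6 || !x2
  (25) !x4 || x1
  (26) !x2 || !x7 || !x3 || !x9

x1 ↦ true,  x2 ↦ false,  x3 ↦ false,  x4 ↦ true,  x5 ↦ true,  x6 ↦ false,  x7 ↦ false,  x8 ↦ true,  x9 ↦ false

Suppose x5 = true.
(!x6) alone gives x6 = false.
(x4) alone gives x4 = true.
(!x2) alone gives x2 = false.
(!x3) alone gives x3 = false.
(x8) alone gives x8 = true.
(x1) alone gives x1 = true.
Suppose x7 = false.
No clause remains; x9 is free.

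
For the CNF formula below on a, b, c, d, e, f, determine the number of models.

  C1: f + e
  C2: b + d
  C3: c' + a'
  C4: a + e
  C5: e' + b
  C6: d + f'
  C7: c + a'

There are 2^6 = 64 truth assignments over (a, b, c, d, e, f).
Split on d. With d = 1, the clauses containing d are satisfied and d' drops from the rest; 4 of the 2^5 = 32 assignments to the other variables satisfy what remains.
With d = 0, by the same count on the reduced clause set, 2 assignments work.
(One model: a=F, b=T, c=F, d=F, e=T, f=F.)
Total: 4 + 2 = 6.

6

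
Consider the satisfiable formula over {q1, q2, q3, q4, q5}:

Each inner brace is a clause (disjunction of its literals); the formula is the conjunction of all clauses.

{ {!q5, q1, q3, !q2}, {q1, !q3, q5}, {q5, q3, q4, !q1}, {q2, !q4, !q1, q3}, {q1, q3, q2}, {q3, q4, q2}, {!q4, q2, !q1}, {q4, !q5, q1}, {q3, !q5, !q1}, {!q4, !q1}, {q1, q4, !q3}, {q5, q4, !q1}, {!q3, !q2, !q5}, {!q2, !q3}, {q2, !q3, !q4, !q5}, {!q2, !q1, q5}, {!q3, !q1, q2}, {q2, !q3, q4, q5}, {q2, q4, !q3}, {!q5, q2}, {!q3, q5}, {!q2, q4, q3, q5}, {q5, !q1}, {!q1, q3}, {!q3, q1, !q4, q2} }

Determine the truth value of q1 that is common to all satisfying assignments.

False

Suppose q1 = true.
From the singleton clause (!q4), q4 = false.
From the singleton clause (q5), q5 = true.
From the singleton clause (q3), q3 = true.
From the singleton clause (!q2), q2 = false.
That conflicts with the unit clause (q2).
So every satisfying assignment has q1 = False.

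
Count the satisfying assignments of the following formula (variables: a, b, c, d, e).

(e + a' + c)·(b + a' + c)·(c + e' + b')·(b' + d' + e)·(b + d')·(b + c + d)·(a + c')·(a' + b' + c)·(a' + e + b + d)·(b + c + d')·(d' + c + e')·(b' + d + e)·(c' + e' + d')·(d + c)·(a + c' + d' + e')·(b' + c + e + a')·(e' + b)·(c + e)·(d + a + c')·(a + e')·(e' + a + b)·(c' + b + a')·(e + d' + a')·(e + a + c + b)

1

There are 2^5 = 32 truth assignments over (a, b, c, d, e).
Split on d. With d = 1, the clauses containing d are satisfied and d' drops from the rest; 0 of the 2^4 = 16 assignments to the other variables satisfy what remains.
With d = 0, by the same count on the reduced clause set, 1 assignment works.
(One model: a=T, b=T, c=T, d=F, e=T.)
Total: 0 + 1 = 1.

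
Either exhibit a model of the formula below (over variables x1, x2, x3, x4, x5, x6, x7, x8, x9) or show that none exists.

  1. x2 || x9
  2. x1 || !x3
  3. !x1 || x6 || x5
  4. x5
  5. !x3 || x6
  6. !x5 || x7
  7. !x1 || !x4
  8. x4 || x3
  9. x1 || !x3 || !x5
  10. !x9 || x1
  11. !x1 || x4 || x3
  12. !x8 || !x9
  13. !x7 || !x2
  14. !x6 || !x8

The clause (x5) is unit, so x5 = true.
The clause (x7) is unit, so x7 = true.
The clause (!x2) is unit, so x2 = false.
The clause (x9) is unit, so x9 = true.
The clause (x1) is unit, so x1 = true.
The clause (!x4) is unit, so x4 = false.
The clause (x3) is unit, so x3 = true.
The clause (x6) is unit, so x6 = true.
The clause (!x8) is unit, so x8 = false.
All clauses are satisfied.

x1=true; x2=false; x3=true; x4=false; x5=true; x6=true; x7=true; x8=false; x9=true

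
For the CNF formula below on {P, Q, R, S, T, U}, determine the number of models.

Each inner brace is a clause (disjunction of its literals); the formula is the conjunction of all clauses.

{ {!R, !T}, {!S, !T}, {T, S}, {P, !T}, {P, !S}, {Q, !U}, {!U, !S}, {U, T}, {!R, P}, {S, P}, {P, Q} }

3

There are 2^6 = 64 truth assignments over (P, Q, R, S, T, U).
Split on Q. With Q = true, the clauses containing Q are satisfied and !Q drops from the rest; 2 of the 2^5 = 32 assignments to the other variables satisfy what remains.
With Q = false, by the same count on the reduced clause set, 1 assignment works.
(One model: P=T, Q=F, R=F, S=F, T=T, U=F.)
Total: 2 + 1 = 3.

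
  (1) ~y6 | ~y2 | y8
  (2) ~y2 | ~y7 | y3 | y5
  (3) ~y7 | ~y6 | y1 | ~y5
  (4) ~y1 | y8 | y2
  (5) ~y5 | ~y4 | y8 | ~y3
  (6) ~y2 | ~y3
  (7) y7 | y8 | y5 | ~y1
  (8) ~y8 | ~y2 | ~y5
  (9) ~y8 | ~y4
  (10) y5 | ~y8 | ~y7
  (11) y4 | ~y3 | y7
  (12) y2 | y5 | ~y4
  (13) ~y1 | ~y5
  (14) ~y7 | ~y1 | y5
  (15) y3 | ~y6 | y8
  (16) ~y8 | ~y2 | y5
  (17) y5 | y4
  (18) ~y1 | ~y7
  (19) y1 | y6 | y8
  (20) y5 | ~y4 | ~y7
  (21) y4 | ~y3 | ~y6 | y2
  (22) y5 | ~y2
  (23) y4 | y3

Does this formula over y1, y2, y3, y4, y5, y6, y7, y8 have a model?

Case y2 = 0:
Case y1 = 0:
Case y8 = 1:
From the singleton clause (~y4), y4 = 0.
From the singleton clause (y5), y5 = 1.
From the singleton clause (y3), y3 = 1.
From the singleton clause (y7), y7 = 1.
From the singleton clause (~y6), y6 = 0.
This assignment satisfies each clause.
A satisfying assignment: y1: 0, y2: 0, y3: 1, y4: 0, y5: 1, y6: 0, y7: 1, y8: 1.

Yes, satisfiable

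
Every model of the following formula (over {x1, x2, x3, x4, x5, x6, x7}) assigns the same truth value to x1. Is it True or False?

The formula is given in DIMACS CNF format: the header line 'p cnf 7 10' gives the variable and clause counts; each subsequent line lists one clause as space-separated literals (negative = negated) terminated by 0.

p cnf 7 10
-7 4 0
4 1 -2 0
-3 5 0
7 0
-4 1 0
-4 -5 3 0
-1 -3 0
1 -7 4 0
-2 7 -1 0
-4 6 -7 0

True

Suppose x1 = False.
(x7) alone gives x7 = True.
(x4) alone gives x4 = True.
That conflicts with the unit clause (¬x4).
So every satisfying assignment has x1 = True.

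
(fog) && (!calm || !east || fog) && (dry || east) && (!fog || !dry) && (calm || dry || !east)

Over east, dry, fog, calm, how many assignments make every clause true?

There are 2^4 = 16 truth assignments over (east, dry, fog, calm).
Split on dry. With dry = true, the clauses containing dry are satisfied and !dry drops from the rest; 0 of the 2^3 = 8 assignments to the other variables satisfy what remains.
With dry = false, by the same count on the reduced clause set, 1 assignment works.
Total: 0 + 1 = 1.

1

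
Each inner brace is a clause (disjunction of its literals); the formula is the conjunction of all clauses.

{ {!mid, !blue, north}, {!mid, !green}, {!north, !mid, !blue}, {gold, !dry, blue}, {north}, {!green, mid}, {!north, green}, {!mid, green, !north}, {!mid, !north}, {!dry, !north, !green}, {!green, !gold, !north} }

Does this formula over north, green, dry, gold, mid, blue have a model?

No, unsatisfiable

From the singleton clause (north), north = true.
From the singleton clause (green), green = true.
From the singleton clause (!mid), mid = false.
Now (mid) is unsatisfied and unit — conflict.
No assignment satisfies every clause.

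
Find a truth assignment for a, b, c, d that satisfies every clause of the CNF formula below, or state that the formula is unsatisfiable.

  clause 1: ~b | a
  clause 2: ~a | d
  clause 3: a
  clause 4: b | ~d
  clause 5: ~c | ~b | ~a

From the singleton clause (a), a = 1.
From the singleton clause (d), d = 1.
From the singleton clause (b), b = 1.
From the singleton clause (~c), c = 0.
This assignment satisfies each clause.

a=1; b=1; c=0; d=1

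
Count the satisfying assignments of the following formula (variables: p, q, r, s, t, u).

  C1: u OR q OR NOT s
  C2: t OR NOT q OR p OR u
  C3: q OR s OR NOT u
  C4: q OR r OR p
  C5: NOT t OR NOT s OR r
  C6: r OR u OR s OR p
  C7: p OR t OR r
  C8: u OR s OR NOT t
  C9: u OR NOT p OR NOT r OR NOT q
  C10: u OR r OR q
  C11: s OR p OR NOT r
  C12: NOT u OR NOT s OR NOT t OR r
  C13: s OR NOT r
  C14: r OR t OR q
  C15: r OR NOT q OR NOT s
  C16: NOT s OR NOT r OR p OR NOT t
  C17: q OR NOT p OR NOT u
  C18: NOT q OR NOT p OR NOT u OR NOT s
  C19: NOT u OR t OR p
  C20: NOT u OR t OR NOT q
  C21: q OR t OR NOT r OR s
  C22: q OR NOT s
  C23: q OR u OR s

There are 2^6 = 64 truth assignments over (p, q, r, s, t, u).
Split on s. With s = true, the clauses containing s are satisfied and NOT s drops from the rest; 0 of the 2^5 = 32 assignments to the other variables satisfy what remains.
With s = false, by the same count on the reduced clause set, 3 assignments work.
Total: 0 + 3 = 3.

3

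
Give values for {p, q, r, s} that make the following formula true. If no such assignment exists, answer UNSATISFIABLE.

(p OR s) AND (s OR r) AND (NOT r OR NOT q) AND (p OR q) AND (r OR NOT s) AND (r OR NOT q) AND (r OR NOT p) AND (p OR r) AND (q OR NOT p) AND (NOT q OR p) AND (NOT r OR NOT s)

Suppose p = true.
Unit clause (r) forces r = true.
Unit clause (NOT q) forces q = false.
Now (q) is unsatisfied and unit — conflict.
Undo p and try p = false.
Unit clause (s) forces s = true.
Unit clause (q) forces q = true.
Now (NOT q) is unsatisfied and unit — conflict.
Either choice for p ends in contradiction.

UNSATISFIABLE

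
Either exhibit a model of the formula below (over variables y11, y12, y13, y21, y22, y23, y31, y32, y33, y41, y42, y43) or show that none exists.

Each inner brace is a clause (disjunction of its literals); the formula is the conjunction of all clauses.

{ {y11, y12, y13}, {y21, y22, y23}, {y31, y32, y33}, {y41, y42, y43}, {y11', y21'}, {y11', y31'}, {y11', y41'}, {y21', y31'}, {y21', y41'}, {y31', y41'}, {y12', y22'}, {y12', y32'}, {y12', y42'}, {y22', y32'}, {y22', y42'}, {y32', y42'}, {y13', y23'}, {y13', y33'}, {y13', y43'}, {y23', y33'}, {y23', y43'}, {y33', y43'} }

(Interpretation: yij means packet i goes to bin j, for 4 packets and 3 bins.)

UNSATISFIABLE

Case y11 = 0:
Case y12 = 1:
(y22') alone gives y22 = 0.
(y32') alone gives y32 = 0.
(y42') alone gives y42 = 0.
Case y21 = 1:
(y31') alone gives y31 = 0.
(y33) alone gives y33 = 1.
(y41') alone gives y41 = 0.
(y43) alone gives y43 = 1.
Now (y43') is unsatisfied and unit — conflict.
That branch fails; take y21 = 0 instead.
(y23) alone gives y23 = 1.
(y13') alone gives y13 = 0.
(y33') alone gives y33 = 0.
(y31) alone gives y31 = 1.
(y41') alone gives y41 = 0.
(y43) alone gives y43 = 1.
Now (y43') is unsatisfied and unit — conflict.
Both values of y21 lead to a conflict.
That branch fails; take y12 = 0 instead.
(y13) alone gives y13 = 1.
(y23') alone gives y23 = 0.
(y33') alone gives y33 = 0.
(y43') alone gives y43 = 0.
Case y21 = 1:
(y31') alone gives y31 = 0.
(y32) alone gives y32 = 1.
(y41') alone gives y41 = 0.
(y42) alone gives y42 = 1.
Now (y42') is unsatisfied and unit — conflict.
That branch fails; take y21 = 0 instead.
(y22) alone gives y22 = 1.
(y32') alone gives y32 = 0.
(y31) alone gives y31 = 1.
(y41') alone gives y41 = 0.
(y42) alone gives y42 = 1.
Now (y42') is unsatisfied and unit — conflict.
Both values of y21 lead to a conflict.
Both values of y12 lead to a conflict.
That branch fails; take y11 = 1 instead.
(y21') alone gives y21 = 0.
(y31') alone gives y31 = 0.
(y41') alone gives y41 = 0.
Case y22 = 1:
(y12') alone gives y12 = 0.
(y32') alone gives y32 = 0.
(y33) alone gives y33 = 1.
(y42') alone gives y42 = 0.
(y43) alone gives y43 = 1.
Now (y43') is unsatisfied and unit — conflict.
That branch fails; take y22 = 0 instead.
(y23) alone gives y23 = 1.
(y13') alone gives y13 = 0.
(y33') alone gives y33 = 0.
(y32) alone gives y32 = 1.
(y12') alone gives y12 = 0.
(y42') alone gives y42 = 0.
(y43) alone gives y43 = 1.
Now (y43') is unsatisfied and unit — conflict.
Both values of y22 lead to a conflict.
Both values of y11 lead to a conflict.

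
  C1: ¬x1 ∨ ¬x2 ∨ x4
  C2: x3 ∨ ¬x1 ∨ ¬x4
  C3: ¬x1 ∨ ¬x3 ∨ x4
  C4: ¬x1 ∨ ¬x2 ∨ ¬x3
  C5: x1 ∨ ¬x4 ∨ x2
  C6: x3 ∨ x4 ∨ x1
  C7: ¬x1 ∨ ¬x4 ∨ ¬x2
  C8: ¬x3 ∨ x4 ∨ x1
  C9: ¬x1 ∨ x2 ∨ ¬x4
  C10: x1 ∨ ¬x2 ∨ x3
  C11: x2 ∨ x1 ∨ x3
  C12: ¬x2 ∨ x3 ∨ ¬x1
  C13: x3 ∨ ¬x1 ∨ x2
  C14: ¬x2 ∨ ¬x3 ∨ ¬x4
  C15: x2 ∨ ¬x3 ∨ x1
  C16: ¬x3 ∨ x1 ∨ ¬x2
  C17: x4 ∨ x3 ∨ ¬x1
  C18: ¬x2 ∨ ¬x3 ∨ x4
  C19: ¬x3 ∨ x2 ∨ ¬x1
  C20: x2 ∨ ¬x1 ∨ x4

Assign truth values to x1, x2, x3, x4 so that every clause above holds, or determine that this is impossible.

UNSATISFIABLE

Suppose x1 = False.
Suppose x4 = False.
The clause (x3) is unit, so x3 = True.
Now (¬x3) is unsatisfied and unit — conflict.
Undo x4 and try x4 = True.
The clause (x2) is unit, so x2 = True.
The clause (x3) is unit, so x3 = True.
Now (¬x3) is unsatisfied and unit — conflict.
Both values of x4 lead to a conflict.
Undo x1 and try x1 = True.
Suppose x2 = False.
The clause (¬x4) is unit, so x4 = False.
Now (x4) is unsatisfied and unit — conflict.
Undo x2 and try x2 = True.
The clause (x4) is unit, so x4 = True.
Now (¬x4) is unsatisfied and unit — conflict.
Both values of x2 lead to a conflict.
Both values of x1 lead to a conflict.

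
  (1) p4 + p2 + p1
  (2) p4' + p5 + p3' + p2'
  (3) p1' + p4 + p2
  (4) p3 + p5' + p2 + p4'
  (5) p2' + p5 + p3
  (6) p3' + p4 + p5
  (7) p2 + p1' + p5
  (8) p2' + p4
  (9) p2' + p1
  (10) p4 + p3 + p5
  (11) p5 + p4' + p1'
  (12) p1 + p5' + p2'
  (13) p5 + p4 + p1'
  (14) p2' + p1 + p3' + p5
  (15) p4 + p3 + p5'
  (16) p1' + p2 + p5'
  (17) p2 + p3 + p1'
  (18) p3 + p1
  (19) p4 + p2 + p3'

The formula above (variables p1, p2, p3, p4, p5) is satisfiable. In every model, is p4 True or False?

Suppose p4 = 0.
Unit clause (p2') forces p2 = 0.
Unit clause (p1) forces p1 = 1.
But (p1') is also a unit clause — contradiction.
So every satisfying assignment has p4 = True.

True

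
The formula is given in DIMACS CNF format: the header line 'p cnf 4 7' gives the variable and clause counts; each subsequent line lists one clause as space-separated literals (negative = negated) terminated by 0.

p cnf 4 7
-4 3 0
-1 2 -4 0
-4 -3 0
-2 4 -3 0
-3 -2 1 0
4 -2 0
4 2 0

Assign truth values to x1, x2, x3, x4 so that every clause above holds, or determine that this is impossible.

Branch on x4: set x4 = False.
Unit clause (¬x2) forces x2 = False.
But (x2) is also a unit clause — contradiction.
So x4 must be the other value — set x4 = True.
Unit clause (x3) forces x3 = True.
But (¬x3) is also a unit clause — contradiction.
Both values of x4 lead to a conflict.

UNSATISFIABLE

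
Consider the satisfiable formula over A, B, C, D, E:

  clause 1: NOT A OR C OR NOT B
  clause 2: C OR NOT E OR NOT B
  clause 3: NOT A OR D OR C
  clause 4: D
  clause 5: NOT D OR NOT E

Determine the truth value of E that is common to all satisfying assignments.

False

Suppose E = true.
(D) alone gives D = true.
But (NOT D) is also a unit clause — contradiction.
So every satisfying assignment has E = False.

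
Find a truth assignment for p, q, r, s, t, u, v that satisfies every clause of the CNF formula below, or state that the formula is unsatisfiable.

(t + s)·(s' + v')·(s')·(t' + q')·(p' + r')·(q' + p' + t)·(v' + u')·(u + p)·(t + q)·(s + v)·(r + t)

Unit clause (s') forces s = 0.
Unit clause (t) forces t = 1.
Unit clause (q') forces q = 0.
Unit clause (v) forces v = 1.
Unit clause (u') forces u = 0.
Unit clause (p) forces p = 1.
Unit clause (r') forces r = 0.
All clauses are satisfied.

p ↦ 1; q ↦ 0; r ↦ 0; s ↦ 0; t ↦ 1; u ↦ 0; v ↦ 1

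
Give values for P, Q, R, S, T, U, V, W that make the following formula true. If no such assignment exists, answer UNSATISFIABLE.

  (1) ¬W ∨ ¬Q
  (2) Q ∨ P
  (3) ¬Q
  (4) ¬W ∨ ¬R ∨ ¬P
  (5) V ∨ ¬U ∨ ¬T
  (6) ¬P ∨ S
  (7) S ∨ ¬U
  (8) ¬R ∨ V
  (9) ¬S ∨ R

(¬Q) alone gives Q = False.
(P) alone gives P = True.
(S) alone gives S = True.
(R) alone gives R = True.
(¬W) alone gives W = False.
(V) alone gives V = True.
No clause remains; T, U are free.

P: True,  Q: False,  R: True,  S: True,  T: False,  U: False,  V: True,  W: False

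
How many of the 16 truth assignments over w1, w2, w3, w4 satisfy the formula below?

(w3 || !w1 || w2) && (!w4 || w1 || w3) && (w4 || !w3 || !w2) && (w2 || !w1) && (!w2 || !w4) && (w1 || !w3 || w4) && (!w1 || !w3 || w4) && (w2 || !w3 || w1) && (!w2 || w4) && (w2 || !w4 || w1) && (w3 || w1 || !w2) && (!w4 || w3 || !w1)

1

There are 2^4 = 16 truth assignments over (w1, w2, w3, w4).
Check each against the 12 clauses (columns in the order w1, w2, w3, w4):
  F F F F  ✓ satisfies all
  F F F T  ✗ fails (!w4 || w1 || w3)
  F F T F  ✗ fails (w1 || !w3 || w4)
  F F T T  ✗ fails (w2 || !w3 || w1)
  F T F F  ✗ fails (!w2 || w4)
  F T F T  ✗ fails (!w4 || w1 || w3)
  F T T F  ✗ fails (w4 || !w3 || !w2)
  F T T T  ✗ fails (!w2 || !w4)
  T F F F  ✗ fails (w3 || !w1 || w2)
  T F F T  ✗ fails (w3 || !w1 || w2)
  T F T F  ✗ fails (w2 || !w1)
  T F T T  ✗ fails (w2 || !w1)
  T T F F  ✗ fails (!w2 || w4)
  T T F T  ✗ fails (!w2 || !w4)
  T T T F  ✗ fails (w4 || !w3 || !w2)
  T T T T  ✗ fails (!w2 || !w4)
1 of the 16 rows is a model.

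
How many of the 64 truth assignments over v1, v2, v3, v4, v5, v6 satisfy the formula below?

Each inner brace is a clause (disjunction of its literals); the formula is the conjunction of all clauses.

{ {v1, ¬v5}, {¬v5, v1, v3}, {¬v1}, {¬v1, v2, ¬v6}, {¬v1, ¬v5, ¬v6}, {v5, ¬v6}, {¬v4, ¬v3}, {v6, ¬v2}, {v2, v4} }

There are 2^6 = 64 truth assignments over (v1, v2, v3, v4, v5, v6).
Split on v6. With v6 = True, the clauses containing v6 are satisfied and ¬v6 drops from the rest; 0 of the 2^5 = 32 assignments to the other variables satisfy what remains.
With v6 = False, by the same count on the reduced clause set, 1 assignment works.
(One model: v1=F, v2=F, v3=F, v4=T, v5=F, v6=F.)
Total: 0 + 1 = 1.

1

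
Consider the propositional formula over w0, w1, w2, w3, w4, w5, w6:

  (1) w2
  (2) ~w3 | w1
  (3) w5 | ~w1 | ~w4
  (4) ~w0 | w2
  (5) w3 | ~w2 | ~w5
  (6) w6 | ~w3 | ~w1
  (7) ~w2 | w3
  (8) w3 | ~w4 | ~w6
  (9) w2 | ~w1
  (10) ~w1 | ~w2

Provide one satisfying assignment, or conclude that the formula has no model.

Unit clause (w2) forces w2 = 1.
Unit clause (w3) forces w3 = 1.
Unit clause (w1) forces w1 = 1.
That conflicts with the unit clause (~w1).

UNSATISFIABLE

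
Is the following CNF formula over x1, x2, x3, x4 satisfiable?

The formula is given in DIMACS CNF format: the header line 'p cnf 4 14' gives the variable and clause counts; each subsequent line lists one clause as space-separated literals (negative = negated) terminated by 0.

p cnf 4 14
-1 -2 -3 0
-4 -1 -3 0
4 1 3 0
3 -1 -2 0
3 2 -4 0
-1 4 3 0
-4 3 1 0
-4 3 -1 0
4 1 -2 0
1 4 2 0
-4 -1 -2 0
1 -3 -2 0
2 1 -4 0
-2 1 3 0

Case x1 = True:
Case x2 = False:
Case x4 = False:
From the singleton clause (x3), x3 = True.
This assignment satisfies each clause.
A satisfying assignment: x1=True, x2=False, x3=True, x4=False.

Satisfiable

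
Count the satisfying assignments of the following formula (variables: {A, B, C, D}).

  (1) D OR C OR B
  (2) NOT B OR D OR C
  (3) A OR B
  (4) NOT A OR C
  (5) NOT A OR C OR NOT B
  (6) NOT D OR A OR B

There are 2^4 = 16 truth assignments over (A, B, C, D).
Check each against the 6 clauses (columns in the order A, B, C, D):
  F F F F  ✗ fails (D OR C OR B)
  F F F T  ✗ fails (A OR B)
  F F T F  ✗ fails (A OR B)
  F F T T  ✗ fails (A OR B)
  F T F F  ✗ fails (NOT B OR D OR C)
  F T F T  ✓ satisfies all
  F T T F  ✓ satisfies all
  F T T T  ✓ satisfies all
  T F F F  ✗ fails (D OR C OR B)
  T F F T  ✗ fails (NOT A OR C)
  T F T F  ✓ satisfies all
  T F T T  ✓ satisfies all
  T T F F  ✗ fails (NOT B OR D OR C)
  T T F T  ✗ fails (NOT A OR C)
  T T T F  ✓ satisfies all
  T T T T  ✓ satisfies all
7 of the 16 rows are models.

7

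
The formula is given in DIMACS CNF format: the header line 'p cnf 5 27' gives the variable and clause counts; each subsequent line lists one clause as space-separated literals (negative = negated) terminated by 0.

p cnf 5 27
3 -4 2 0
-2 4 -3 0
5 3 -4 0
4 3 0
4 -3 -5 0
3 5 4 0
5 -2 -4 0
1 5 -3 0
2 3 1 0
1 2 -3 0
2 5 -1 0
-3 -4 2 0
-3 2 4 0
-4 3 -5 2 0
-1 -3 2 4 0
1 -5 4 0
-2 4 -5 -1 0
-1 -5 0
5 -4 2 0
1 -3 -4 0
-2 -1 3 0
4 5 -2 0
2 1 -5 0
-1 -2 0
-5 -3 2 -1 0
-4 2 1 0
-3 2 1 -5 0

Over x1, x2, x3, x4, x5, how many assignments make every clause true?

There are 2^5 = 32 truth assignments over (x1, x2, x3, x4, x5).
Split on x4. With x4 = True, the clauses containing x4 are satisfied and ¬x4 drops from the rest; 1 of the 2^4 = 16 assignments to the other variables satisfy what remains.
With x4 = False, by the same count on the reduced clause set, 0 assignments work.
(One model: x1=F, x2=T, x3=F, x4=T, x5=T.)
Total: 1 + 0 = 1.

1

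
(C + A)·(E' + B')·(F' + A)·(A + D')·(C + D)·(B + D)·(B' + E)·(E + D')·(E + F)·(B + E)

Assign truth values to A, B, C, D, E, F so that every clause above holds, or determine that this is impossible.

Try C = 0.
From the singleton clause (A), A = 1.
From the singleton clause (D), D = 1.
From the singleton clause (E), E = 1.
From the singleton clause (B'), B = 0.
Every clause is now satisfied; F is unconstrained.

A ↦ 1; B ↦ 0; C ↦ 0; D ↦ 1; E ↦ 1; F ↦ 0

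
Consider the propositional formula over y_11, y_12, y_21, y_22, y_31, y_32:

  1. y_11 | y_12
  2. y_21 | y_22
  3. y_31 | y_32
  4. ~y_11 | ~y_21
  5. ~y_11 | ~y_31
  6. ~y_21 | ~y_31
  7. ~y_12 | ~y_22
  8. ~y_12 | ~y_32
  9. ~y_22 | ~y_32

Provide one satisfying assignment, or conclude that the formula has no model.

Try y_11 = 1.
From the singleton clause (~y_21), y_21 = 0.
From the singleton clause (y_22), y_22 = 1.
From the singleton clause (~y_31), y_31 = 0.
From the singleton clause (y_32), y_32 = 1.
But (~y_32) is also a unit clause — contradiction.
Backtrack on y_11: now try y_11 = 0.
From the singleton clause (y_12), y_12 = 1.
From the singleton clause (~y_22), y_22 = 0.
From the singleton clause (y_21), y_21 = 1.
From the singleton clause (~y_31), y_31 = 0.
From the singleton clause (y_32), y_32 = 1.
But (~y_32) is also a unit clause — contradiction.
Neither y_11 = 1 nor y_11 = 0 works.

UNSATISFIABLE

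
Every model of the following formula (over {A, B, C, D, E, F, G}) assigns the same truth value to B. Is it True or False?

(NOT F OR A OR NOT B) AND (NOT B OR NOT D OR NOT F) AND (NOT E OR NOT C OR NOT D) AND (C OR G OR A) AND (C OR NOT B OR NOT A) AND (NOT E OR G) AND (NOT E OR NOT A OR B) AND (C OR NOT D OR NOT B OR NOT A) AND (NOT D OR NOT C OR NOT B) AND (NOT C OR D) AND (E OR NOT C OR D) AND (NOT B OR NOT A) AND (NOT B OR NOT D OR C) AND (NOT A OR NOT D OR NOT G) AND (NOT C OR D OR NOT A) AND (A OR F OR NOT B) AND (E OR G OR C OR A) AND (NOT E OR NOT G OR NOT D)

False

Suppose B = true.
The clause (NOT A) is unit, so A = false.
The clause (NOT F) is unit, so F = false.
Now (F) is unsatisfied and unit — conflict.
So every satisfying assignment has B = False.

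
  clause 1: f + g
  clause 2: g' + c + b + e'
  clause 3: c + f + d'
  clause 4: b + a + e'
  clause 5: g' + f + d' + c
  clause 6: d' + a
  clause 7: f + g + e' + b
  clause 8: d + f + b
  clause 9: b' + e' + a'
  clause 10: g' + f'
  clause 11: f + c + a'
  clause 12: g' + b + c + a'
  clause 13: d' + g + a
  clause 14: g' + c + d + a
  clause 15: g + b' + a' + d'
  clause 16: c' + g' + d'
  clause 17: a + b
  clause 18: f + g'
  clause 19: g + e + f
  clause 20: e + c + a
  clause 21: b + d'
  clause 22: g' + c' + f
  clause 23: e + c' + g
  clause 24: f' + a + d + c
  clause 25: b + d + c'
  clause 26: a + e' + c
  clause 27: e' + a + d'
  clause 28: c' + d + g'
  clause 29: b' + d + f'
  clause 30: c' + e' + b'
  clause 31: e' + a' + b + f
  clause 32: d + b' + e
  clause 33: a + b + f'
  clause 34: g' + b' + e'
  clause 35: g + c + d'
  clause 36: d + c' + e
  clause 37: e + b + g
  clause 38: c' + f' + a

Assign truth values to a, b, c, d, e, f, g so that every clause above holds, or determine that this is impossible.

Case f = 1:
The clause (g') is unit, so g = 0.
Case d = 0:
The clause (b') is unit, so b = 0.
The clause (a) is unit, so a = 1.
The clause (c') is unit, so c = 0.
The clause (e) is unit, so e = 1.
All clauses are satisfied.

a: 1; b: 0; c: 0; d: 0; e: 1; f: 1; g: 0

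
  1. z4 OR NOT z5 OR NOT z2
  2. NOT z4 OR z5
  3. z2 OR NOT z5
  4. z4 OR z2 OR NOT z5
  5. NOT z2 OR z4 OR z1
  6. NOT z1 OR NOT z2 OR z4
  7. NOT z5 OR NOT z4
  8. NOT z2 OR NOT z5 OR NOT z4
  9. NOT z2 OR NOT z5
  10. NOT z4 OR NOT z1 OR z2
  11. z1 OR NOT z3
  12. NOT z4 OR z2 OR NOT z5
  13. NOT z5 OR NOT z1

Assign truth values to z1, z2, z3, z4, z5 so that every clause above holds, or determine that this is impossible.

z1 ↦ true; z2 ↦ false; z3 ↦ true; z4 ↦ false; z5 ↦ false

Suppose z4 = false.
Suppose z5 = false.
Suppose z2 = false.
Suppose z1 = true.
All clauses hold; z3 can take either value.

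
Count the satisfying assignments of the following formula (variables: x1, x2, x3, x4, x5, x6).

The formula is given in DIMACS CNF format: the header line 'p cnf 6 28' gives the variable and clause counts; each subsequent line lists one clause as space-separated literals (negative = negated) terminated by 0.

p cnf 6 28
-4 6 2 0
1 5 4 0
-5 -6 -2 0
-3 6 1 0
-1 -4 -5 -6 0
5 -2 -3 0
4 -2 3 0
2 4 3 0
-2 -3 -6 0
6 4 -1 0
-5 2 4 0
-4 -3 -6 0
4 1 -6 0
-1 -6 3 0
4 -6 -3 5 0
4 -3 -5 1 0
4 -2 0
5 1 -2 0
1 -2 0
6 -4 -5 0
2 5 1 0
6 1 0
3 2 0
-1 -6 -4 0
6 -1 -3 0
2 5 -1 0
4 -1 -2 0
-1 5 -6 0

1

There are 2^6 = 64 truth assignments over (x1, x2, x3, x4, x5, x6).
Split on x3. With x3 = True, the clauses containing x3 are satisfied and ¬x3 drops from the rest; 0 of the 2^5 = 32 assignments to the other variables satisfy what remains.
With x3 = False, by the same count on the reduced clause set, 1 assignment works.
Total: 0 + 1 = 1.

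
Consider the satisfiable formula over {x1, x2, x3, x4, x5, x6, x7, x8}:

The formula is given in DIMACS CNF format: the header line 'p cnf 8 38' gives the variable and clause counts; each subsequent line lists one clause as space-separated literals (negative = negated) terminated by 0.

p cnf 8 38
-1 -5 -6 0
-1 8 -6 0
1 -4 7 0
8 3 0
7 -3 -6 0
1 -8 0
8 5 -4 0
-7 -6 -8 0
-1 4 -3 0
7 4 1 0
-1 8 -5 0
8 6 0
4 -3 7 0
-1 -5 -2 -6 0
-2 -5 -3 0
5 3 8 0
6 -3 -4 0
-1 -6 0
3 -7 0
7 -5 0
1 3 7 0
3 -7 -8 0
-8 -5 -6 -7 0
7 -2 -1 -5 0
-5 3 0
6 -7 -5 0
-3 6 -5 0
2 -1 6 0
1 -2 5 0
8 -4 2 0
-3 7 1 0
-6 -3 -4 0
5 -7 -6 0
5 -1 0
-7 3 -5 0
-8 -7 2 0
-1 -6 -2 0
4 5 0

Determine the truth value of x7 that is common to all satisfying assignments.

Suppose x7 = False.
The clause (¬x5) is unit, so x5 = False.
The clause (¬x1) is unit, so x1 = False.
The clause (¬x4) is unit, so x4 = False.
But (x4) is also a unit clause — contradiction.
So every satisfying assignment has x7 = True.

True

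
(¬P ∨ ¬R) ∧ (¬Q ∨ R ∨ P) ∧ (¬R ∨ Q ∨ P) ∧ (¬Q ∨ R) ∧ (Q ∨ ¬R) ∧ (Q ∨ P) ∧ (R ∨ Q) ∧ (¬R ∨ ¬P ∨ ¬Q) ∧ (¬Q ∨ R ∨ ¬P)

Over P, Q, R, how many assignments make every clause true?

1

There are 2^3 = 8 truth assignments over (P, Q, R).
Check each against the 9 clauses (columns in the order P, Q, R):
  F F F  ✗ fails (Q ∨ P)
  F F T  ✗ fails (¬R ∨ Q ∨ P)
  F T F  ✗ fails (¬Q ∨ R ∨ P)
  F T T  ✓ satisfies all
  T F F  ✗ fails (R ∨ Q)
  T F T  ✗ fails (¬P ∨ ¬R)
  T T F  ✗ fails (¬Q ∨ R)
  T T T  ✗ fails (¬P ∨ ¬R)
1 of the 8 rows is a model.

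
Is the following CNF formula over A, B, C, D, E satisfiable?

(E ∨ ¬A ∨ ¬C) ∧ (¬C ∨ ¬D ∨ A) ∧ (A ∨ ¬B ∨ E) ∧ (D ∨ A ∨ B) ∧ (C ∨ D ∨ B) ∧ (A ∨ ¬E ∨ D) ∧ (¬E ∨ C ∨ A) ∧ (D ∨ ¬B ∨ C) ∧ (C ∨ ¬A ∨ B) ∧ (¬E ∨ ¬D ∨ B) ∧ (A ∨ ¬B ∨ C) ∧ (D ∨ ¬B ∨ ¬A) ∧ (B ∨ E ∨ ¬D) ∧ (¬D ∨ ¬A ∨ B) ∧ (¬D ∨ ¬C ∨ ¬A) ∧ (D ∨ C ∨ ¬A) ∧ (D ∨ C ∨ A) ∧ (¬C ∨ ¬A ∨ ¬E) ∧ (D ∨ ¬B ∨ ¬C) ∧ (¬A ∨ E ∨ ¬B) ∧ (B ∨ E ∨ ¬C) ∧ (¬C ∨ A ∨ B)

Yes, satisfiable

Branch on E: set E = True.
Branch on A: set A = True.
Unit clause (¬C) forces C = False.
Unit clause (B) forces B = True.
Unit clause (D) forces D = True.
All clauses are satisfied.
A satisfying assignment: A ↦ True; B ↦ True; C ↦ False; D ↦ True; E ↦ True.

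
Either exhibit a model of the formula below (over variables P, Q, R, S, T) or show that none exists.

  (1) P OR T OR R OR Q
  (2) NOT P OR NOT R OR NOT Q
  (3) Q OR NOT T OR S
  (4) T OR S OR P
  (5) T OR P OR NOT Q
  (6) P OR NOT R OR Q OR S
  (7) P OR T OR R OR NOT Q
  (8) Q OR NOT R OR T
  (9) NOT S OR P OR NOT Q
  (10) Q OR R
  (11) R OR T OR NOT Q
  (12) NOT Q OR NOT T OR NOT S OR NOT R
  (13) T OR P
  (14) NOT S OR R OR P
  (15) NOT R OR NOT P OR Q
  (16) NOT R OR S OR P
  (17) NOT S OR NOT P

P=false, Q=false, R=true, S=true, T=true

Branch on Q: set Q = false.
The clause (R) is unit, so R = true.
The clause (T) is unit, so T = true.
The clause (S) is unit, so S = true.
The clause (NOT P) is unit, so P = false.
All clauses are satisfied.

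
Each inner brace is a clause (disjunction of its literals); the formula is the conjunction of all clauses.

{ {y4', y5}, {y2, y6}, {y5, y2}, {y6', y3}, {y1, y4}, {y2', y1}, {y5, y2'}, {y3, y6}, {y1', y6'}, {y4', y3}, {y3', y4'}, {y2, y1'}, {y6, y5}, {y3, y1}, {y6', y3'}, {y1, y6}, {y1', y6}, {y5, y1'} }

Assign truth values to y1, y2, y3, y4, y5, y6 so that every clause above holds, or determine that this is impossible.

UNSATISFIABLE

Suppose y4 = 0.
The clause (y1) is unit, so y1 = 1.
The clause (y6') is unit, so y6 = 0.
But (y6) is also a unit clause — contradiction.
Backtrack on y4: now try y4 = 1.
The clause (y5) is unit, so y5 = 1.
The clause (y3) is unit, so y3 = 1.
But (y3') is also a unit clause — contradiction.
Either choice for y4 ends in contradiction.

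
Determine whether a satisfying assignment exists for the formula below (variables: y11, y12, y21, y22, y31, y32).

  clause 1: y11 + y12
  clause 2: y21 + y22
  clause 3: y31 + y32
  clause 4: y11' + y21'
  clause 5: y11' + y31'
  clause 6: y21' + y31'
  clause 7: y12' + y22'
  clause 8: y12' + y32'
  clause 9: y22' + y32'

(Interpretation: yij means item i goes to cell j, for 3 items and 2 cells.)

No

Branch on y11: set y11 = 1.
Unit clause (y21') forces y21 = 0.
Unit clause (y22) forces y22 = 1.
Unit clause (y31') forces y31 = 0.
Unit clause (y32) forces y32 = 1.
That conflicts with the unit clause (y32').
So y11 must be the other value — set y11 = 0.
Unit clause (y12) forces y12 = 1.
Unit clause (y22') forces y22 = 0.
Unit clause (y21) forces y21 = 1.
Unit clause (y31') forces y31 = 0.
Unit clause (y32) forces y32 = 1.
That conflicts with the unit clause (y32').
Both values of y11 lead to a conflict.
No assignment satisfies every clause.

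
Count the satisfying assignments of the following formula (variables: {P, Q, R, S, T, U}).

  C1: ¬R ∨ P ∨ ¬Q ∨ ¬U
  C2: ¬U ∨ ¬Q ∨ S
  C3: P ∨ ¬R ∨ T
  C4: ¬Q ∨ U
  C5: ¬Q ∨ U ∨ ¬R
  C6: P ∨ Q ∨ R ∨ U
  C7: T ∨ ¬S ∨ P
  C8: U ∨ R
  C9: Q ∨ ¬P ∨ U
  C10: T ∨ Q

There are 2^6 = 64 truth assignments over (P, Q, R, S, T, U).
Split on S. With S = True, the clauses containing S are satisfied and ¬S drops from the rest; 10 of the 2^5 = 32 assignments to the other variables satisfy what remains.
With S = False, by the same count on the reduced clause set, 5 assignments work.
(One model: P=F, Q=F, R=F, S=F, T=T, U=T.)
Total: 10 + 5 = 15.

15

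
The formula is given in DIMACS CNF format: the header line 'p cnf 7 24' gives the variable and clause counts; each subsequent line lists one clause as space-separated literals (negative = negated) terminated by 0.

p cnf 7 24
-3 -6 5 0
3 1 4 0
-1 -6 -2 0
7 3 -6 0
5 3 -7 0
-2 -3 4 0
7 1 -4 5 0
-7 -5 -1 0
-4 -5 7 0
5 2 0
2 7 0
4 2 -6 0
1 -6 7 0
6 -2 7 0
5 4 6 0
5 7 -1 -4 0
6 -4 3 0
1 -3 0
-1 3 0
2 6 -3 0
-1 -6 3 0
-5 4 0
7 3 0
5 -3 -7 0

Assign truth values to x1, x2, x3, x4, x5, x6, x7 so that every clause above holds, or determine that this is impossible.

x1 ↦ False, x2 ↦ True, x3 ↦ False, x4 ↦ True, x5 ↦ True, x6 ↦ True, x7 ↦ True

Case x5 = True:
(x4) alone gives x4 = True.
(x7) alone gives x7 = True.
(¬x1) alone gives x1 = False.
(¬x3) alone gives x3 = False.
(x6) alone gives x6 = True.
All clauses hold; x2 can take either value.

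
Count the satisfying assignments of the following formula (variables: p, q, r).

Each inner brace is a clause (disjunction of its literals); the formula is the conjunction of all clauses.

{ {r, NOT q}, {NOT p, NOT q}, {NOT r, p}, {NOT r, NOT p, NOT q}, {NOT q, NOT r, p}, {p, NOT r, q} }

3

There are 2^3 = 8 truth assignments over (p, q, r).
Check each against the 6 clauses (columns in the order p, q, r):
  F F F  ✓ satisfies all
  F F T  ✗ fails (NOT r OR p)
  F T F  ✗ fails (r OR NOT q)
  F T T  ✗ fails (NOT r OR p)
  T F F  ✓ satisfies all
  T F T  ✓ satisfies all
  T T F  ✗ fails (r OR NOT q)
  T T T  ✗ fails (NOT p OR NOT q)
3 of the 8 rows are models.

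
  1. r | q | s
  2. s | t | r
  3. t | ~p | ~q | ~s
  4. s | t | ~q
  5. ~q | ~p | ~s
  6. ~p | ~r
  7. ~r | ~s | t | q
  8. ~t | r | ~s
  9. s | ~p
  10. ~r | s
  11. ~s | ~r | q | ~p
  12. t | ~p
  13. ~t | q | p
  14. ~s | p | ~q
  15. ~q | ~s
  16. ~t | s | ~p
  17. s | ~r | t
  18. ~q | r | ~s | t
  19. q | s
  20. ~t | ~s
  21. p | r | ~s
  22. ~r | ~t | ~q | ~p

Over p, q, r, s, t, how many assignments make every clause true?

There are 2^5 = 32 truth assignments over (p, q, r, s, t).
Split on q. With q = 1, the clauses containing q are satisfied and ~q drops from the rest; 1 of the 2^4 = 16 assignments to the other variables satisfy what remains.
With q = 0, by the same count on the reduced clause set, 0 assignments work.
(One model: p=F, q=T, r=F, s=F, t=T.)
Total: 1 + 0 = 1.

1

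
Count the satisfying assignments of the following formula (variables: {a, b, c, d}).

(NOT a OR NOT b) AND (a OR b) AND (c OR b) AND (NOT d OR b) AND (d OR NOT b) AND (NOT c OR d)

2

There are 2^4 = 16 truth assignments over (a, b, c, d).
Check each against the 6 clauses (columns in the order a, b, c, d):
  F F F F  ✗ fails (a OR b)
  F F F T  ✗ fails (a OR b)
  F F T F  ✗ fails (a OR b)
  F F T T  ✗ fails (a OR b)
  F T F F  ✗ fails (d OR NOT b)
  F T F T  ✓ satisfies all
  F T T F  ✗ fails (d OR NOT b)
  F T T T  ✓ satisfies all
  T F F F  ✗ fails (c OR b)
  T F F T  ✗ fails (c OR b)
  T F T F  ✗ fails (NOT c OR d)
  T F T T  ✗ fails (NOT d OR b)
  T T F F  ✗ fails (NOT a OR NOT b)
  T T F T  ✗ fails (NOT a OR NOT b)
  T T T F  ✗ fails (NOT a OR NOT b)
  T T T T  ✗ fails (NOT a OR NOT b)
2 of the 16 rows are models.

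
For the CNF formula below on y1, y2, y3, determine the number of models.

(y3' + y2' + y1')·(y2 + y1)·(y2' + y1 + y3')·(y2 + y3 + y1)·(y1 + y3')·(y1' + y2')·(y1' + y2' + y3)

There are 2^3 = 8 truth assignments over (y1, y2, y3).
Check each against the 7 clauses (columns in the order y1, y2, y3):
  F F F  ✗ fails (y2 + y1)
  F F T  ✗ fails (y2 + y1)
  F T F  ✓ satisfies all
  F T T  ✗ fails (y2' + y1 + y3')
  T F F  ✓ satisfies all
  T F T  ✓ satisfies all
  T T F  ✗ fails (y1' + y2')
  T T T  ✗ fails (y3' + y2' + y1')
3 of the 8 rows are models.

3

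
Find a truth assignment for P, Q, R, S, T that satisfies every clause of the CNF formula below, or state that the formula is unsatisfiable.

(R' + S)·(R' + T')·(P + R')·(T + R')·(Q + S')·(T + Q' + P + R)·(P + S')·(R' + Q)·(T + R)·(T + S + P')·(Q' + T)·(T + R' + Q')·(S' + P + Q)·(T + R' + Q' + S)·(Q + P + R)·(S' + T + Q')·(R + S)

P ↦ 1, Q ↦ 1, R ↦ 0, S ↦ 1, T ↦ 1

Case R = 0:
Unit clause (T) forces T = 1.
Unit clause (S) forces S = 1.
Unit clause (Q) forces Q = 1.
Unit clause (P) forces P = 1.
Every clause now holds.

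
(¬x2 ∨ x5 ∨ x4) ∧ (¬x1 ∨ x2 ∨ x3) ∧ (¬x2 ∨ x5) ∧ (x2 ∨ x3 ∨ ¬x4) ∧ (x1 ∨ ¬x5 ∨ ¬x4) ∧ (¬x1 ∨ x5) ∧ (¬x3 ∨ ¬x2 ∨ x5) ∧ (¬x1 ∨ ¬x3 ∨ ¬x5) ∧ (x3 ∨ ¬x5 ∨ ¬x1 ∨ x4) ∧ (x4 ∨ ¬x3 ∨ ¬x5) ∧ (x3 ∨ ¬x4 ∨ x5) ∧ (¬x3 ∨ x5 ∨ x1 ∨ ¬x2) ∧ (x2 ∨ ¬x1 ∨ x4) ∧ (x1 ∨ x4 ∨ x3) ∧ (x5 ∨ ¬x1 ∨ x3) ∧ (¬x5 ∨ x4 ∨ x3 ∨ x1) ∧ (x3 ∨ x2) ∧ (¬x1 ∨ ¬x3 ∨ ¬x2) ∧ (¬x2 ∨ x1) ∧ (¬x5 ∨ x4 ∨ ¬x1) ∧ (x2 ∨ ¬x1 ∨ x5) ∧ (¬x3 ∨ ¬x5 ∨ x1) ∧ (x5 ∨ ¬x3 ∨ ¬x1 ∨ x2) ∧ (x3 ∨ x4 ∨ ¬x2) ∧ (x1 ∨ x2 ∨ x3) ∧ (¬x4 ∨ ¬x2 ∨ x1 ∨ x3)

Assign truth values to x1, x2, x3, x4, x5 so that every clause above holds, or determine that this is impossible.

Case x2 = False:
(x3) alone gives x3 = True.
Case x1 = False:
(¬x5) alone gives x5 = False.
Every clause is now satisfied; x4 is unconstrained.

x1: False; x2: False; x3: True; x4: False; x5: False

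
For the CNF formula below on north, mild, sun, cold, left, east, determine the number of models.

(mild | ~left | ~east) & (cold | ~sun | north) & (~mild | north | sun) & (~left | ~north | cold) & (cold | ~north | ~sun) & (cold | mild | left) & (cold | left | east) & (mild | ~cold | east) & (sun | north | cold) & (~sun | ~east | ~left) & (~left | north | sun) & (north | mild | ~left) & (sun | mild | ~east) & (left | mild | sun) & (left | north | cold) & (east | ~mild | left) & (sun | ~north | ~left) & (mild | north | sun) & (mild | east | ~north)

There are 2^6 = 64 truth assignments over (north, mild, sun, cold, left, east).
Split on mild. With mild = 1, the clauses containing mild are satisfied and ~mild drops from the rest; 6 of the 2^5 = 32 assignments to the other variables satisfy what remains.
With mild = 0, by the same count on the reduced clause set, 2 assignments work.
Total: 6 + 2 = 8.

8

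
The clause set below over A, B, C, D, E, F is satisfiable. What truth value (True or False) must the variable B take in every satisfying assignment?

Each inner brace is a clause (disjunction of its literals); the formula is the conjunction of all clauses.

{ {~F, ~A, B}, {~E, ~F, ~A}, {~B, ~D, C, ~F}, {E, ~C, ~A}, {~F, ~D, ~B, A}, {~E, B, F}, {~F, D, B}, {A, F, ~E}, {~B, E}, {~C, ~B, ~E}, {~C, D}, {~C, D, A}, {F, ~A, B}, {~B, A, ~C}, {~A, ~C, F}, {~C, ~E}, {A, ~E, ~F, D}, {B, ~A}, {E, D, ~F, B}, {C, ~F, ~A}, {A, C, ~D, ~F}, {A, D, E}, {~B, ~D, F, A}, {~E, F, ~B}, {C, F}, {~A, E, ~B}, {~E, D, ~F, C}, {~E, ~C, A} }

Suppose B = 1.
Unit clause (E) forces E = 1.
Unit clause (~C) forces C = 0.
Unit clause (F) forces F = 1.
Unit clause (~A) forces A = 0.
Unit clause (~D) forces D = 0.
Now (D) is unsatisfied and unit — conflict.
So every satisfying assignment has B = False.

False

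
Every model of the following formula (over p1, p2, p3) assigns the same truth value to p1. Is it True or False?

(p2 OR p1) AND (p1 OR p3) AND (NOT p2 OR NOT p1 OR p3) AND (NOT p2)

Suppose p1 = false.
From the singleton clause (p2), p2 = true.
Now (NOT p2) is unsatisfied and unit — conflict.
So every satisfying assignment has p1 = True.

True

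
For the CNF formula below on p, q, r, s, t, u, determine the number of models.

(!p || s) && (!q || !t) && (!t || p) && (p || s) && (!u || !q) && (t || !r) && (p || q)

8

There are 2^6 = 64 truth assignments over (p, q, r, s, t, u).
Split on r. With r = true, the clauses containing r are satisfied and !r drops from the rest; 2 of the 2^5 = 32 assignments to the other variables satisfy what remains.
With r = false, by the same count on the reduced clause set, 6 assignments work.
(One model: p=F, q=T, r=F, s=T, t=F, u=F.)
Total: 2 + 6 = 8.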